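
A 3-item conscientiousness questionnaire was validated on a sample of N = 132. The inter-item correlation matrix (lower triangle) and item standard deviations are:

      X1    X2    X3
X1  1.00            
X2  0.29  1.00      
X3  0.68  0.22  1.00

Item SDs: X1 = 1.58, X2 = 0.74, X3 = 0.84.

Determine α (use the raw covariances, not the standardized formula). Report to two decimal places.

α = 0.64

Σσ²ᵢ = 1.58² + 0.74² + 0.84² = 3.7496
Covariances σ_ij = r_ij · s_i · s_j:
  σ(X1,X2) = 0.29 × 1.58 × 0.74 = 0.3391
  σ(X1,X3) = 0.68 × 1.58 × 0.84 = 0.9025
  σ(X2,X3) = 0.22 × 0.74 × 0.84 = 0.1368
σ²_T = Σσ²ᵢ + 2·Σσ_ij = 3.7496 + 2 × 1.3784 = 6.5064
α = (3/2)·(1 − 3.7496/6.5064) = 0.64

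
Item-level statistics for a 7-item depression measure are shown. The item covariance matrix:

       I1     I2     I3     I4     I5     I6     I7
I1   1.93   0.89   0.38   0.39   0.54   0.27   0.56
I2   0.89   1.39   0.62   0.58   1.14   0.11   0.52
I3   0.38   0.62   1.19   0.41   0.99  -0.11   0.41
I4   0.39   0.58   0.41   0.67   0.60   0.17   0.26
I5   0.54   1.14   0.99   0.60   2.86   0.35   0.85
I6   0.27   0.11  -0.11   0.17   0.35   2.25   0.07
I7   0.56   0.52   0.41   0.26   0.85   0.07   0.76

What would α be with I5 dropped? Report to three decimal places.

Remaining items: I1, I2, I3, I4, I6, I7 (k = 6).
ΣVar(i) = 1.93 + 1.39 + 1.19 + 0.67 + 2.25 + 0.76 = 8.19
σ²_T = 8.19 + 2 × 5.53 = 19.25
α (item deleted) = (6/5)·(1 − 8.19/19.25) = 0.689

α = 0.689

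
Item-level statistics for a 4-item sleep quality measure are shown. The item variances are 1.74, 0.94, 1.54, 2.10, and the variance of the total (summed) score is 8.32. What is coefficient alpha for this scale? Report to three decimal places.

coefficient alpha = 0.321

sum of item variances = 1.74 + 0.94 + 1.54 + 2.10 = 6.32
α = (k/(k−1))·(1 − sum of item variances/Var(T)) = (4/3)·(1 − 6.32/8.32) = 0.321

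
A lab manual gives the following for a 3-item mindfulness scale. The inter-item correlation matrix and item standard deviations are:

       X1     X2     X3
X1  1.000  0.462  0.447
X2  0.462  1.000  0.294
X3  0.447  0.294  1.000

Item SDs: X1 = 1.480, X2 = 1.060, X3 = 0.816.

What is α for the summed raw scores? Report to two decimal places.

Σσ²ᵢ = 1.480² + 1.060² + 0.816² = 3.9799
Covariances σ_ij = r_ij · s_i · s_j:
  σ(X1,X2) = 0.462 × 1.480 × 1.060 = 0.7248
  σ(X1,X3) = 0.447 × 1.480 × 0.816 = 0.5398
  σ(X2,X3) = 0.294 × 1.060 × 0.816 = 0.2543
σ²_T = Σσ²ᵢ + 2·Σσ_ij = 3.9799 + 2 × 1.5189 = 7.0177
α = (3/2)·(1 − 3.9799/7.0177) = 0.65

α = 0.65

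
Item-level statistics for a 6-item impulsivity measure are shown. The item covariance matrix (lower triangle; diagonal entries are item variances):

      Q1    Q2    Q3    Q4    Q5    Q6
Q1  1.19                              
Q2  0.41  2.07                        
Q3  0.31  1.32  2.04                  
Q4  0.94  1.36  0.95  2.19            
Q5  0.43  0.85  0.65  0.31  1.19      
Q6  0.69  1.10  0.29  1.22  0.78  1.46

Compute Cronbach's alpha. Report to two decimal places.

ΣVar(i) = 1.19 + 2.07 + 2.04 + 2.19 + 1.19 + 1.46 = 10.14
Sum of the distinct covariances = 11.61
total variance = 10.14 + 2 × 11.61 = 33.36
α = (k/(k−1))·(1 − ΣVar(i)/total variance) = (6/5)·(1 − 10.14/33.36) = 0.84

α = 0.84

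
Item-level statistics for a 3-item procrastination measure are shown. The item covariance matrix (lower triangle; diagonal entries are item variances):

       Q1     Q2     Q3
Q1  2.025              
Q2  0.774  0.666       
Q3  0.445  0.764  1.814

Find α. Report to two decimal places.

α = 0.70

sum of item variances = 2.025 + 0.666 + 1.814 = 4.505
Sum of the distinct covariances = 1.983
σ²_total = 4.505 + 2 × 1.983 = 8.471
α = (k/(k−1))·(1 − sum of item variances/σ²_total) = (3/2)·(1 − 4.505/8.471) = 0.70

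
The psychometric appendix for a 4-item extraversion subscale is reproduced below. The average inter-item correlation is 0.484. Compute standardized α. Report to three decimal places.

standardized α = 0.790

Standardized α = k·r̄ / (1 + (k−1)·r̄) = 4 × 0.484 / (1 + 3 × 0.484)
  = 1.9360 / 2.4520 = 0.790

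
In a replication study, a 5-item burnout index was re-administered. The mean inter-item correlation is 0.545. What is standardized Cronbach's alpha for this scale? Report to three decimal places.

α = 0.857

Standardized α = k·r̄ / (1 + (k−1)·r̄) = 5 × 0.545 / (1 + 4 × 0.545)
  = 2.7250 / 3.1800 = 0.857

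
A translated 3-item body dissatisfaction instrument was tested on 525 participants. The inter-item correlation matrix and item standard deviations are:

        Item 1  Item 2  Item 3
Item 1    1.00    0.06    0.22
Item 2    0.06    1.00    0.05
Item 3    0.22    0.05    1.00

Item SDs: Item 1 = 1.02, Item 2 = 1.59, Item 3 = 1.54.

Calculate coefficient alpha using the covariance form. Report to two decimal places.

Σσ²ᵢ = 1.02² + 1.59² + 1.54² = 5.9401
Covariances σ_ij = r_ij · s_i · s_j:
  σ(Item 1,Item 2) = 0.06 × 1.02 × 1.59 = 0.0973
  σ(Item 1,Item 3) = 0.22 × 1.02 × 1.54 = 0.3456
  σ(Item 2,Item 3) = 0.05 × 1.59 × 1.54 = 0.1224
σ²_T = Σσ²ᵢ + 2·Σσ_ij = 5.9401 + 2 × 0.5653 = 7.0707
α = (3/2)·(1 − 5.9401/7.0707) = 0.24

coefficient alpha = 0.24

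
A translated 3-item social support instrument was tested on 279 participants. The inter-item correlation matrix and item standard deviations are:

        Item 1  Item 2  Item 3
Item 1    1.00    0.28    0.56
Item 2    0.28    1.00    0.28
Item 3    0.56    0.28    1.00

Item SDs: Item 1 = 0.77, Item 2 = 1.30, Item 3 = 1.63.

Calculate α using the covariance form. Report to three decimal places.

Σσ²ᵢ = 0.77² + 1.30² + 1.63² = 4.9398
Covariances σ_ij = r_ij · s_i · s_j:
  σ(Item 1,Item 2) = 0.28 × 0.77 × 1.30 = 0.2803
  σ(Item 1,Item 3) = 0.56 × 0.77 × 1.63 = 0.7029
  σ(Item 2,Item 3) = 0.28 × 1.30 × 1.63 = 0.5933
σ²_T = Σσ²ᵢ + 2·Σσ_ij = 4.9398 + 2 × 1.5765 = 8.0928
α = (3/2)·(1 − 4.9398/8.0928) = 0.584

α = 0.584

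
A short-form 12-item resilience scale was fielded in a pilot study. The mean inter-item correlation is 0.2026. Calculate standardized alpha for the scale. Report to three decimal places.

standardized alpha = 0.753

Standardized α = k·r̄ / (1 + (k−1)·r̄) = 12 × 0.2026 / (1 + 11 × 0.2026)
  = 2.4312 / 3.2286 = 0.753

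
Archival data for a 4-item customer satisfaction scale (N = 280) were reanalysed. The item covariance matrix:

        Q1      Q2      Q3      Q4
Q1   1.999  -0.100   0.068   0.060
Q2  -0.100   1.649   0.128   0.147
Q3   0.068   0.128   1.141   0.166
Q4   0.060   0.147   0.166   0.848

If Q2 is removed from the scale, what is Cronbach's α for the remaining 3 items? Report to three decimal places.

Remaining items: Q1, Q3, Q4 (k = 3).
sum of item variances = 1.999 + 1.141 + 0.848 = 3.988
σ²_total = 3.988 + 2 × 0.294 = 4.576
α (item deleted) = (3/2)·(1 − 3.988/4.576) = 0.193

Cronbach's α = 0.193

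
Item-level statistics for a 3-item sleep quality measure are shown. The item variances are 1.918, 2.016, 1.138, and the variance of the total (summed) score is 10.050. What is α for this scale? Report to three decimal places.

α = 0.743

Σσᵢ² = 1.918 + 2.016 + 1.138 = 5.072
α = (k/(k−1))·(1 − Σσᵢ²/σ²_total) = (3/2)·(1 − 5.072/10.050) = 0.743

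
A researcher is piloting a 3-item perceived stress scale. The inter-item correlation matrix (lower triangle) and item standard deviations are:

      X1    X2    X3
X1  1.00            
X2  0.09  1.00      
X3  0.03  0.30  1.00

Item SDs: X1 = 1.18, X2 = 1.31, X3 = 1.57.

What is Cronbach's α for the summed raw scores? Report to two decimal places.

α = 0.34

Σσ²ᵢ = 1.18² + 1.31² + 1.57² = 5.5734
Covariances σ_ij = r_ij · s_i · s_j:
  σ(X1,X2) = 0.09 × 1.18 × 1.31 = 0.1391
  σ(X1,X3) = 0.03 × 1.18 × 1.57 = 0.0556
  σ(X2,X3) = 0.30 × 1.31 × 1.57 = 0.6170
σ²_T = Σσ²ᵢ + 2·Σσ_ij = 5.5734 + 2 × 0.8117 = 7.1968
α = (3/2)·(1 − 5.5734/7.1968) = 0.34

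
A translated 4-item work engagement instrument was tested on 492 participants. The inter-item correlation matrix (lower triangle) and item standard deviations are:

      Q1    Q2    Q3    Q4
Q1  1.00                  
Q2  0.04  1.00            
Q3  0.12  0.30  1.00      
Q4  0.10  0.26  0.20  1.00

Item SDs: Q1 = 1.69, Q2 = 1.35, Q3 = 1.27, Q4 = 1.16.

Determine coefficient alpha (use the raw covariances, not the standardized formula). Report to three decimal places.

Σσ²ᵢ = 1.69² + 1.35² + 1.27² + 1.16² = 7.6371
Covariances σ_ij = r_ij · s_i · s_j:
  σ(Q1,Q2) = 0.04 × 1.69 × 1.35 = 0.0913
  σ(Q1,Q3) = 0.12 × 1.69 × 1.27 = 0.2576
  σ(Q1,Q4) = 0.10 × 1.69 × 1.16 = 0.1960
  σ(Q2,Q3) = 0.30 × 1.35 × 1.27 = 0.5144
  σ(Q2,Q4) = 0.26 × 1.35 × 1.16 = 0.4072
  σ(Q3,Q4) = 0.20 × 1.27 × 1.16 = 0.2946
σ²_T = Σσ²ᵢ + 2·Σσ_ij = 7.6371 + 2 × 1.7611 = 11.1593
α = (4/3)·(1 − 7.6371/11.1593) = 0.421

coefficient alpha = 0.421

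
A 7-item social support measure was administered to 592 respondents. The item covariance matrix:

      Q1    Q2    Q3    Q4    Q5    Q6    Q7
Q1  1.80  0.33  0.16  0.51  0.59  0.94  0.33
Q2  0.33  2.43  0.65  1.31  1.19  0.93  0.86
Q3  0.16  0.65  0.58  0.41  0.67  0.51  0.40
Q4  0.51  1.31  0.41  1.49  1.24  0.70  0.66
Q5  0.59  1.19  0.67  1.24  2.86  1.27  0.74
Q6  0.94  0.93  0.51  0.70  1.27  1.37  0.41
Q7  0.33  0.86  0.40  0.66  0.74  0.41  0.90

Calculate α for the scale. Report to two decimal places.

sum of item variances = 1.80 + 2.43 + 0.58 + 1.49 + 2.86 + 1.37 + 0.90 = 11.43
Σ_{i<j} σ_ij = 14.81
Var(T) = 11.43 + 2 × 14.81 = 41.05
α = (k/(k−1))·(1 − sum of item variances/Var(T)) = (7/6)·(1 − 11.43/41.05) = 0.84

α = 0.84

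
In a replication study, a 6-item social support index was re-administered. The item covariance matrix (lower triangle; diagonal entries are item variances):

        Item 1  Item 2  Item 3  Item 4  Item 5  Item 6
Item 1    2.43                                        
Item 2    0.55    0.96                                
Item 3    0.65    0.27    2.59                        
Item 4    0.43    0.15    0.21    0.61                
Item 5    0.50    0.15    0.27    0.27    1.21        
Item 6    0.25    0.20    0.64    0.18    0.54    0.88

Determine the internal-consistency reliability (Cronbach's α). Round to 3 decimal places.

Cronbach's α = 0.657

Σσᵢ² = 2.43 + 0.96 + 2.59 + 0.61 + 1.21 + 0.88 = 8.68
Σ_{i<j} σ_ij = 5.26
Var(T) = 8.68 + 2 × 5.26 = 19.20
α = (k/(k−1))·(1 − Σσᵢ²/Var(T)) = (6/5)·(1 − 8.68/19.20) = 0.657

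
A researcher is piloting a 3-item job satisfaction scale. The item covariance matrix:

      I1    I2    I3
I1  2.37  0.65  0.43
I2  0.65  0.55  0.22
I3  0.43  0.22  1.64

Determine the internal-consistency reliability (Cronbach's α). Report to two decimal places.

ΣVar(i) = 2.37 + 0.55 + 1.64 = 4.56
Σ_{i<j} σ_ij = 1.30
σ²_T = 4.56 + 2 × 1.30 = 7.16
α = (k/(k−1))·(1 − ΣVar(i)/σ²_T) = (3/2)·(1 − 4.56/7.16) = 0.54

Cronbach's α = 0.54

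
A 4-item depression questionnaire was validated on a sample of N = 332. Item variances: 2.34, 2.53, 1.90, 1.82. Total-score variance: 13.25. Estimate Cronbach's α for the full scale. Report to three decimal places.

Σσ²ᵢ = 2.34 + 2.53 + 1.90 + 1.82 = 8.59
α = (k/(k−1))·(1 − Σσ²ᵢ/Var(T)) = (4/3)·(1 − 8.59/13.25) = 0.469

α = 0.469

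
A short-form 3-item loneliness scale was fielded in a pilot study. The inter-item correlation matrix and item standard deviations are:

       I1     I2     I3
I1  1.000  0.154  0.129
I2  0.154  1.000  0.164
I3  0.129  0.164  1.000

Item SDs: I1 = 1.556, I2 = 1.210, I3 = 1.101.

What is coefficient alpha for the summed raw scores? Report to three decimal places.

coefficient alpha = 0.334

Σσ²ᵢ = 1.556² + 1.210² + 1.101² = 5.0974
Covariances σ_ij = r_ij · s_i · s_j:
  σ(I1,I2) = 0.154 × 1.556 × 1.210 = 0.2899
  σ(I1,I3) = 0.129 × 1.556 × 1.101 = 0.2210
  σ(I2,I3) = 0.164 × 1.210 × 1.101 = 0.2185
σ²_T = Σσ²ᵢ + 2·Σσ_ij = 5.0974 + 2 × 0.7294 = 6.5562
α = (3/2)·(1 − 5.0974/6.5562) = 0.334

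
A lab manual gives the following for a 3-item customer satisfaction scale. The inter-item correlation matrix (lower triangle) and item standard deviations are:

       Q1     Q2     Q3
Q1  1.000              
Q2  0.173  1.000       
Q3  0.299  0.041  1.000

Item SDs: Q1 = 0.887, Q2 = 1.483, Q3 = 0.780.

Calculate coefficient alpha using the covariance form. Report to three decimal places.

Σσ²ᵢ = 0.887² + 1.483² + 0.780² = 3.5945
Covariances σ_ij = r_ij · s_i · s_j:
  σ(Q1,Q2) = 0.173 × 0.887 × 1.483 = 0.2276
  σ(Q1,Q3) = 0.299 × 0.887 × 0.780 = 0.2069
  σ(Q2,Q3) = 0.041 × 1.483 × 0.780 = 0.0474
σ²_T = Σσ²ᵢ + 2·Σσ_ij = 3.5945 + 2 × 0.4819 = 4.5583
α = (3/2)·(1 − 3.5945/4.5583) = 0.317

α = 0.317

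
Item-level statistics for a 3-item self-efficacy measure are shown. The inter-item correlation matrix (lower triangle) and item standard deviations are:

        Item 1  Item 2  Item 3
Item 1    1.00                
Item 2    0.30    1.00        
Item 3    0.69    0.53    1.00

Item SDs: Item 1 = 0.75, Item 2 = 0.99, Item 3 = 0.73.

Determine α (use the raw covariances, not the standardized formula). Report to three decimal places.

α = 0.730

Σσ²ᵢ = 0.75² + 0.99² + 0.73² = 2.0755
Covariances σ_ij = r_ij · s_i · s_j:
  σ(Item 1,Item 2) = 0.30 × 0.75 × 0.99 = 0.2227
  σ(Item 1,Item 3) = 0.69 × 0.75 × 0.73 = 0.3778
  σ(Item 2,Item 3) = 0.53 × 0.99 × 0.73 = 0.3830
σ²_T = Σσ²ᵢ + 2·Σσ_ij = 2.0755 + 2 × 0.9835 = 4.0425
α = (3/2)·(1 − 2.0755/4.0425) = 0.730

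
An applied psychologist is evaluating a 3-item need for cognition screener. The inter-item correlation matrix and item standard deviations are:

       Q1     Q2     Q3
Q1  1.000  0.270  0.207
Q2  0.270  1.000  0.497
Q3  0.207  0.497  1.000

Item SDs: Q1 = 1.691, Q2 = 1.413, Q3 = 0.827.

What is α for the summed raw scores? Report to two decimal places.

α = 0.53

Σσ²ᵢ = 1.691² + 1.413² + 0.827² = 5.5400
Covariances σ_ij = r_ij · s_i · s_j:
  σ(Q1,Q2) = 0.270 × 1.691 × 1.413 = 0.6451
  σ(Q1,Q3) = 0.207 × 1.691 × 0.827 = 0.2895
  σ(Q2,Q3) = 0.497 × 1.413 × 0.827 = 0.5808
σ²_T = Σσ²ᵢ + 2·Σσ_ij = 5.5400 + 2 × 1.5154 = 8.5708
α = (3/2)·(1 − 5.5400/8.5708) = 0.53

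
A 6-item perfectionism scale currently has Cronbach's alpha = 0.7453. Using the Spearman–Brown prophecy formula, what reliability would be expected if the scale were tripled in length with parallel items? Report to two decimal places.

predicted reliability = 0.90

Length factor m = 3
α' = m·α / (1 + (m−1)·α)
   = 3 × 0.7453 / (1 + (3 − 1) × 0.7453)
   = 2.2359 / 2.4906 = 0.90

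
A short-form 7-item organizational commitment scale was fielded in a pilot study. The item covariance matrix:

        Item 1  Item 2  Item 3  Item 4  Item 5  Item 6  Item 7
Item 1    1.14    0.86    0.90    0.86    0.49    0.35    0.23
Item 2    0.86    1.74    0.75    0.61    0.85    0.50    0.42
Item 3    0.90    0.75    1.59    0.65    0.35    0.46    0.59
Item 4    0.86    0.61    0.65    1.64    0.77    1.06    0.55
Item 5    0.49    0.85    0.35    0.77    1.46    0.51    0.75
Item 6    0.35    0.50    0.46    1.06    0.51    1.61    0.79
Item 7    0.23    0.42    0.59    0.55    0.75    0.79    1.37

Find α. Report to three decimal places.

Σσᵢ² = 1.14 + 1.74 + 1.59 + 1.64 + 1.46 + 1.61 + 1.37 = 10.55
Σ_{i<j} σ_ij = 13.30
total variance = 10.55 + 2 × 13.30 = 37.15
α = (k/(k−1))·(1 − Σσᵢ²/total variance) = (7/6)·(1 − 10.55/37.15) = 0.835

α = 0.835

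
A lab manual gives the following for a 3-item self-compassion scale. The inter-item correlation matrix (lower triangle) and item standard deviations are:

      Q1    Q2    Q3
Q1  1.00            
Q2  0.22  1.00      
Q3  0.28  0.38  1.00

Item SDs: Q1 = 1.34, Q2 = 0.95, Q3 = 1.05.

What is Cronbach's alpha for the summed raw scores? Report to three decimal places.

Cronbach's alpha = 0.535

Σσ²ᵢ = 1.34² + 0.95² + 1.05² = 3.8006
Covariances σ_ij = r_ij · s_i · s_j:
  σ(Q1,Q2) = 0.22 × 1.34 × 0.95 = 0.2801
  σ(Q1,Q3) = 0.28 × 1.34 × 1.05 = 0.3940
  σ(Q2,Q3) = 0.38 × 0.95 × 1.05 = 0.3790
σ²_T = Σσ²ᵢ + 2·Σσ_ij = 3.8006 + 2 × 1.0531 = 5.9068
α = (3/2)·(1 − 3.8006/5.9068) = 0.535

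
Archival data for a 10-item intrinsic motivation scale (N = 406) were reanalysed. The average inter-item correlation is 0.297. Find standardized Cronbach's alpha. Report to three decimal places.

α = 0.809

Standardized α = k·r̄ / (1 + (k−1)·r̄) = 10 × 0.297 / (1 + 9 × 0.297)
  = 2.9700 / 3.6730 = 0.809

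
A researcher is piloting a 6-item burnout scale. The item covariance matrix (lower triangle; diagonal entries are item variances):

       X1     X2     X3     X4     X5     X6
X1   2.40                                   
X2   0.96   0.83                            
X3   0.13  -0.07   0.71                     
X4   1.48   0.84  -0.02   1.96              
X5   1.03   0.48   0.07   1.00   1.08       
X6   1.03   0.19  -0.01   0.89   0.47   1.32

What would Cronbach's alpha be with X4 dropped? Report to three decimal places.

Remaining items: X1, X2, X3, X5, X6 (k = 5).
sum of item variances = 2.40 + 0.83 + 0.71 + 1.08 + 1.32 = 6.34
σ²_total = 6.34 + 2 × 4.28 = 14.90
α (item deleted) = (5/4)·(1 − 6.34/14.90) = 0.718

Cronbach's alpha = 0.718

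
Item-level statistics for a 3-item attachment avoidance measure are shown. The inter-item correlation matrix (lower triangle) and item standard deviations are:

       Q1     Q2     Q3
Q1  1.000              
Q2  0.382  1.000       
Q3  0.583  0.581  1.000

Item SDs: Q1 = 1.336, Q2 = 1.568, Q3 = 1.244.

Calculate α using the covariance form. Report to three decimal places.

α = 0.751

Σσ²ᵢ = 1.336² + 1.568² + 1.244² = 5.7911
Covariances σ_ij = r_ij · s_i · s_j:
  σ(Q1,Q2) = 0.382 × 1.336 × 1.568 = 0.8002
  σ(Q1,Q3) = 0.583 × 1.336 × 1.244 = 0.9689
  σ(Q2,Q3) = 0.581 × 1.568 × 1.244 = 1.1333
σ²_T = Σσ²ᵢ + 2·Σσ_ij = 5.7911 + 2 × 2.9024 = 11.5959
α = (3/2)·(1 − 5.7911/11.5959) = 0.751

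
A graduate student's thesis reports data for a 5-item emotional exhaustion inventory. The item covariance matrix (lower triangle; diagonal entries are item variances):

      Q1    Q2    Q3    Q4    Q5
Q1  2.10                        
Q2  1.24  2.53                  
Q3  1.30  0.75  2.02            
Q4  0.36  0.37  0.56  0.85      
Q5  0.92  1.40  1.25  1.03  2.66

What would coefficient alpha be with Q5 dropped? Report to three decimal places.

Remaining items: Q1, Q2, Q3, Q4 (k = 4).
sum of item variances = 2.10 + 2.53 + 2.02 + 0.85 = 7.50
σ²_total = 7.50 + 2 × 4.58 = 16.66
α (item deleted) = (4/3)·(1 − 7.50/16.66) = 0.733

α = 0.733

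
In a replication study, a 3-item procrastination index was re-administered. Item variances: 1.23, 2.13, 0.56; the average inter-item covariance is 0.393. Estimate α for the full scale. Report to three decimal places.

Σσ²ᵢ = 1.23 + 2.13 + 0.56 = 3.92
Sum of the 3 distinct covariances = 3 × 0.393 = 1.179
total variance = Σσ²ᵢ + 2·Σcov = 3.92 + 2 × 1.179 = 6.278
α = (3/2)·(1 − 3.92/6.278) = 0.563

α = 0.563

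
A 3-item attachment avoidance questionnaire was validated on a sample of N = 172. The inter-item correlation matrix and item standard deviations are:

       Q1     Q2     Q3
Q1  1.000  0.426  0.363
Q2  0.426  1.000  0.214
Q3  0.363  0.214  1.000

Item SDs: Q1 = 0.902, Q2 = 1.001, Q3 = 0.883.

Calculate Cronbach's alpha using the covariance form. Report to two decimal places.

Cronbach's alpha = 0.60

Σσ²ᵢ = 0.902² + 1.001² + 0.883² = 2.5953
Covariances σ_ij = r_ij · s_i · s_j:
  σ(Q1,Q2) = 0.426 × 0.902 × 1.001 = 0.3846
  σ(Q1,Q3) = 0.363 × 0.902 × 0.883 = 0.2891
  σ(Q2,Q3) = 0.214 × 1.001 × 0.883 = 0.1892
σ²_T = Σσ²ᵢ + 2·Σσ_ij = 2.5953 + 2 × 0.8629 = 4.3211
α = (3/2)·(1 − 2.5953/4.3211) = 0.60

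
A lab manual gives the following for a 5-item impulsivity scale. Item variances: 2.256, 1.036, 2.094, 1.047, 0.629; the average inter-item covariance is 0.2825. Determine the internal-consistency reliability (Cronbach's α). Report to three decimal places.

α = 0.556

Σσ²ᵢ = 2.256 + 1.036 + 2.094 + 1.047 + 0.629 = 7.062
Sum of the 10 distinct covariances = 10 × 0.2825 = 2.8250
Var(T) = Σσ²ᵢ + 2·Σcov = 7.062 + 2 × 2.8250 = 12.7120
α = (5/4)·(1 − 7.062/12.7120) = 0.556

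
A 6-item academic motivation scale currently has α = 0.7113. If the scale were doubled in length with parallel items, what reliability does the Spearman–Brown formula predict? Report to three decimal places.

Length factor m = 2
α' = m·α / (1 + (m−1)·α)
   = 2 × 0.7113 / (1 + (2 − 1) × 0.7113)
   = 1.4226 / 1.7113 = 0.831

predicted reliability = 0.831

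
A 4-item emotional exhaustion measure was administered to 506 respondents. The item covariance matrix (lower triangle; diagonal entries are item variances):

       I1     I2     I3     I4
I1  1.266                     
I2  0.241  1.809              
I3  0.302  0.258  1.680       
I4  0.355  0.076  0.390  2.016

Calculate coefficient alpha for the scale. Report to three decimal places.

coefficient alpha = 0.432

Σσ²ᵢ = 1.266 + 1.809 + 1.680 + 2.016 = 6.771
Σ_{i<j} σ_ij = 1.622
σ²_T = 6.771 + 2 × 1.622 = 10.015
α = (k/(k−1))·(1 − Σσ²ᵢ/σ²_T) = (4/3)·(1 − 6.771/10.015) = 0.432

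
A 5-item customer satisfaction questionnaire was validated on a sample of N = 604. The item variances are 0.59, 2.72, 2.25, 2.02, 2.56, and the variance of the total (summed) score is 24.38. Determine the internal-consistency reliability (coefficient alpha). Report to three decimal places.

α = 0.730

ΣVar(i) = 0.59 + 2.72 + 2.25 + 2.02 + 2.56 = 10.14
α = (k/(k−1))·(1 − ΣVar(i)/Var(T)) = (5/4)·(1 − 10.14/24.38) = 0.730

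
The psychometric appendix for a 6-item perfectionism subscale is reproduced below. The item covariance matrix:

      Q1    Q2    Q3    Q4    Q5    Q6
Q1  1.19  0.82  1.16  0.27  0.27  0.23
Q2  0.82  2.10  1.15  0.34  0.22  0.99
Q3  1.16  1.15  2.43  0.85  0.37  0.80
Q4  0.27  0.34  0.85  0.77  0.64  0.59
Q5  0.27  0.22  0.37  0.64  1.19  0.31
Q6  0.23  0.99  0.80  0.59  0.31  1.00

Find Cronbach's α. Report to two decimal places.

α = 0.81

sum of item variances = 1.19 + 2.10 + 2.43 + 0.77 + 1.19 + 1.00 = 8.68
Σ_{i<j} σ_ij = 9.01
Var(T) = 8.68 + 2 × 9.01 = 26.70
α = (k/(k−1))·(1 − sum of item variances/Var(T)) = (6/5)·(1 − 8.68/26.70) = 0.81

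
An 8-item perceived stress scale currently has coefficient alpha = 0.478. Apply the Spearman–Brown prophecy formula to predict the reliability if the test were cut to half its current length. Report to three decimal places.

Length factor m = 1/2
α' = m·α / (1 − (1−m)·α)
   = 1/2 × 0.478 / (1 − (1 − 1/2) × 0.478)
   = 0.2390 / 0.7610 = 0.314

predicted reliability = 0.314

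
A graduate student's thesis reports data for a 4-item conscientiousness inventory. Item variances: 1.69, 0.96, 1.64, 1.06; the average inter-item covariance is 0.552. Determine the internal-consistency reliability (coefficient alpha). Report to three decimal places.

Σσ²ᵢ = 1.69 + 0.96 + 1.64 + 1.06 = 5.35
Sum of the 6 distinct covariances = 6 × 0.552 = 3.312
σ²_total = Σσ²ᵢ + 2·Σcov = 5.35 + 2 × 3.312 = 11.974
α = (4/3)·(1 − 5.35/11.974) = 0.738

α = 0.738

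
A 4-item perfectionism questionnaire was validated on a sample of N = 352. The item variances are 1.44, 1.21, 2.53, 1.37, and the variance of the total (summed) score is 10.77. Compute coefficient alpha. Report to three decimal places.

coefficient alpha = 0.522

sum of item variances = 1.44 + 1.21 + 2.53 + 1.37 = 6.55
α = (k/(k−1))·(1 − sum of item variances/σ²_total) = (4/3)·(1 − 6.55/10.77) = 0.522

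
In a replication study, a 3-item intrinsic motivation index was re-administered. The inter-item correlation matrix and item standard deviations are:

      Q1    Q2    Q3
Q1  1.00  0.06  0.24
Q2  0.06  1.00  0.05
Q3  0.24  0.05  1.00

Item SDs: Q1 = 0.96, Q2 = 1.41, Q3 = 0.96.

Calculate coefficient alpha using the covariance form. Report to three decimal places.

Σσ²ᵢ = 0.96² + 1.41² + 0.96² = 3.8313
Covariances σ_ij = r_ij · s_i · s_j:
  σ(Q1,Q2) = 0.06 × 0.96 × 1.41 = 0.0812
  σ(Q1,Q3) = 0.24 × 0.96 × 0.96 = 0.2212
  σ(Q2,Q3) = 0.05 × 1.41 × 0.96 = 0.0677
σ²_T = Σσ²ᵢ + 2·Σσ_ij = 3.8313 + 2 × 0.3701 = 4.5715
α = (3/2)·(1 − 3.8313/4.5715) = 0.243

coefficient alpha = 0.243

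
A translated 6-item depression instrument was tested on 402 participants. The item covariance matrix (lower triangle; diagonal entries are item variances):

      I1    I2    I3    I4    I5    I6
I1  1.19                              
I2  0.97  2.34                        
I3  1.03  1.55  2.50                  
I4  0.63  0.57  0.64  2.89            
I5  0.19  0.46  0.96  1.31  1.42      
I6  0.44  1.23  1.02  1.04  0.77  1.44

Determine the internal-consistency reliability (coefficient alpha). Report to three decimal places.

coefficient alpha = 0.822

ΣVar(i) = 1.19 + 2.34 + 2.50 + 2.89 + 1.42 + 1.44 = 11.78
Sum of the distinct covariances = 12.81
Var(T) = 11.78 + 2 × 12.81 = 37.40
α = (k/(k−1))·(1 − ΣVar(i)/Var(T)) = (6/5)·(1 − 11.78/37.40) = 0.822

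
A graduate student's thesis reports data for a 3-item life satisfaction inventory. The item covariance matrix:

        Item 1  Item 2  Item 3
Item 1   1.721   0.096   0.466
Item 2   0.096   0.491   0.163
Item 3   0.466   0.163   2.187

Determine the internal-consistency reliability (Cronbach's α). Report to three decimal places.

ΣVar(i) = 1.721 + 0.491 + 2.187 = 4.399
Sum of off-diagonal covariances = 0.725
Var(T) = 4.399 + 2 × 0.725 = 5.849
α = (k/(k−1))·(1 − ΣVar(i)/Var(T)) = (3/2)·(1 − 4.399/5.849) = 0.372

α = 0.372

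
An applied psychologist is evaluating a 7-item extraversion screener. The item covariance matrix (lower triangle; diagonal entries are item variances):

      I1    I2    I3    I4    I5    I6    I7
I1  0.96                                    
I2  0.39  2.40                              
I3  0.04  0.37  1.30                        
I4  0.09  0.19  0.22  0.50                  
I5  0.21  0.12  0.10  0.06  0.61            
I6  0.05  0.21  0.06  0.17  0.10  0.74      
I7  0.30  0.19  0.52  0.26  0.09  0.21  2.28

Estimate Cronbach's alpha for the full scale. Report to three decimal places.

Σσᵢ² = 0.96 + 2.40 + 1.30 + 0.50 + 0.61 + 0.74 + 2.28 = 8.79
Σ_{i<j} σ_ij = 3.95
σ²_total = 8.79 + 2 × 3.95 = 16.69
α = (k/(k−1))·(1 − Σσᵢ²/σ²_total) = (7/6)·(1 − 8.79/16.69) = 0.552

Cronbach's alpha = 0.552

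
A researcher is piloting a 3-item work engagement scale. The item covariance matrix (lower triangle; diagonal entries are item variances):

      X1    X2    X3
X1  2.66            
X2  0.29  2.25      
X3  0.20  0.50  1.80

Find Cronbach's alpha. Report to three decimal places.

Σσᵢ² = 2.66 + 2.25 + 1.80 = 6.71
Sum of the distinct covariances = 0.99
σ²_total = 6.71 + 2 × 0.99 = 8.69
α = (k/(k−1))·(1 − Σσᵢ²/σ²_total) = (3/2)·(1 − 6.71/8.69) = 0.342

Cronbach's alpha = 0.342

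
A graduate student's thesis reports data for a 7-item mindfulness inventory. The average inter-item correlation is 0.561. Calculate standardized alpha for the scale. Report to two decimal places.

Standardized α = k·r̄ / (1 + (k−1)·r̄) = 7 × 0.561 / (1 + 6 × 0.561)
  = 3.9270 / 4.3660 = 0.90

α = 0.90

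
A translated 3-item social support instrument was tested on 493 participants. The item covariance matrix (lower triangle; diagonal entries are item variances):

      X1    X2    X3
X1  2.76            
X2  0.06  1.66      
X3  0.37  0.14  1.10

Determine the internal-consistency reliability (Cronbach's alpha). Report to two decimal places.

sum of item variances = 2.76 + 1.66 + 1.10 = 5.52
Sum of off-diagonal covariances = 0.57
total variance = 5.52 + 2 × 0.57 = 6.66
α = (k/(k−1))·(1 − sum of item variances/total variance) = (3/2)·(1 − 5.52/6.66) = 0.26

α = 0.26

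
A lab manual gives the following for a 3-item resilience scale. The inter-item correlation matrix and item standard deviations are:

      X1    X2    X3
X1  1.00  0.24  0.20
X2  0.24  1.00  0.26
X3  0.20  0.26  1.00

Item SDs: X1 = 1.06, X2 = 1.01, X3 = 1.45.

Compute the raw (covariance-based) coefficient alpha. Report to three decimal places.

Σσ²ᵢ = 1.06² + 1.01² + 1.45² = 4.2462
Covariances σ_ij = r_ij · s_i · s_j:
  σ(X1,X2) = 0.24 × 1.06 × 1.01 = 0.2569
  σ(X1,X3) = 0.20 × 1.06 × 1.45 = 0.3074
  σ(X2,X3) = 0.26 × 1.01 × 1.45 = 0.3808
σ²_T = Σσ²ᵢ + 2·Σσ_ij = 4.2462 + 2 × 0.9451 = 6.1364
α = (3/2)·(1 − 4.2462/6.1364) = 0.462

α = 0.462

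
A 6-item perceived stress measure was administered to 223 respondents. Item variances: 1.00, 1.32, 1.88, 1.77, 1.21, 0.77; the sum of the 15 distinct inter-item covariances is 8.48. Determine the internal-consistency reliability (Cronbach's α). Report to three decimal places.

α = 0.817

sum of item variances = 1.00 + 1.32 + 1.88 + 1.77 + 1.21 + 0.77 = 7.95
Sum of distinct covariances = 8.48
Var(T) = sum of item variances + 2·Σcov = 7.95 + 2 × 8.48 = 24.91
α = (6/5)·(1 − 7.95/24.91) = 0.817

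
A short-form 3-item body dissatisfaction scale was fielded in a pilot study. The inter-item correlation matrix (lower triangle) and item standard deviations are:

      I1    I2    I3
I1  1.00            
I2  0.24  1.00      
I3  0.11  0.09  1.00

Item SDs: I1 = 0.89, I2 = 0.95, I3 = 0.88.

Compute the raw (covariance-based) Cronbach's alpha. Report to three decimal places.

Cronbach's alpha = 0.342

Σσ²ᵢ = 0.89² + 0.95² + 0.88² = 2.4690
Covariances σ_ij = r_ij · s_i · s_j:
  σ(I1,I2) = 0.24 × 0.89 × 0.95 = 0.2029
  σ(I1,I3) = 0.11 × 0.89 × 0.88 = 0.0862
  σ(I2,I3) = 0.09 × 0.95 × 0.88 = 0.0752
σ²_T = Σσ²ᵢ + 2·Σσ_ij = 2.4690 + 2 × 0.3643 = 3.1976
α = (3/2)·(1 − 2.4690/3.1976) = 0.342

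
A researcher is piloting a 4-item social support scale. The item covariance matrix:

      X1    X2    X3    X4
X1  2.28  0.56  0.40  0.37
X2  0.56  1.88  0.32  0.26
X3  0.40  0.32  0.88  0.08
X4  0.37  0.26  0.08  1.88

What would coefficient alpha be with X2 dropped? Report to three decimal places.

Remaining items: X1, X3, X4 (k = 3).
ΣVar(i) = 2.28 + 0.88 + 1.88 = 5.04
total variance = 5.04 + 2 × 0.85 = 6.74
α (item deleted) = (3/2)·(1 − 5.04/6.74) = 0.378

coefficient alpha = 0.378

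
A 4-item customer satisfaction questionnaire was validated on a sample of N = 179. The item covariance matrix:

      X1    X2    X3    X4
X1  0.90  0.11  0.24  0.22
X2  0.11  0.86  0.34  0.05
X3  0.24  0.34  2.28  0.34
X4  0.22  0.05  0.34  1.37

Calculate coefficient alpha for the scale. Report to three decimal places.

Σσᵢ² = 0.90 + 0.86 + 2.28 + 1.37 = 5.41
Sum of off-diagonal covariances = 1.30
σ²_T = 5.41 + 2 × 1.30 = 8.01
α = (k/(k−1))·(1 − Σσᵢ²/σ²_T) = (4/3)·(1 − 5.41/8.01) = 0.433

coefficient alpha = 0.433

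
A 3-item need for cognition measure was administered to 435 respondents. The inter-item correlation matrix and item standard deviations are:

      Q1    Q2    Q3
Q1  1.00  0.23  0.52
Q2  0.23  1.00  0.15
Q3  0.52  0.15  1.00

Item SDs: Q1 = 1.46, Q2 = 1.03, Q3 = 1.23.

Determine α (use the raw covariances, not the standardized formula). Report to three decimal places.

α = 0.577

Σσ²ᵢ = 1.46² + 1.03² + 1.23² = 4.7054
Covariances σ_ij = r_ij · s_i · s_j:
  σ(Q1,Q2) = 0.23 × 1.46 × 1.03 = 0.3459
  σ(Q1,Q3) = 0.52 × 1.46 × 1.23 = 0.9338
  σ(Q2,Q3) = 0.15 × 1.03 × 1.23 = 0.1900
σ²_T = Σσ²ᵢ + 2·Σσ_ij = 4.7054 + 2 × 1.4697 = 7.6448
α = (3/2)·(1 − 4.7054/7.6448) = 0.577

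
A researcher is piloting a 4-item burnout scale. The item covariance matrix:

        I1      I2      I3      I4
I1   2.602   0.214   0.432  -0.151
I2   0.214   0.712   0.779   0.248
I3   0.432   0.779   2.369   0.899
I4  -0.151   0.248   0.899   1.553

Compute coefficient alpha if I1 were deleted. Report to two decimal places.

Remaining items: I2, I3, I4 (k = 3).
Σσ²ᵢ = 0.712 + 2.369 + 1.553 = 4.634
Var(T) = 4.634 + 2 × 1.926 = 8.486
α (item deleted) = (3/2)·(1 − 4.634/8.486) = 0.68

coefficient alpha = 0.68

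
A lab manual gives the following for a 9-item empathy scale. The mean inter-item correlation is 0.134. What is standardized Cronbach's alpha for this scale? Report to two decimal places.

Standardized α = k·r̄ / (1 + (k−1)·r̄) = 9 × 0.134 / (1 + 8 × 0.134)
  = 1.2060 / 2.0720 = 0.58

α = 0.58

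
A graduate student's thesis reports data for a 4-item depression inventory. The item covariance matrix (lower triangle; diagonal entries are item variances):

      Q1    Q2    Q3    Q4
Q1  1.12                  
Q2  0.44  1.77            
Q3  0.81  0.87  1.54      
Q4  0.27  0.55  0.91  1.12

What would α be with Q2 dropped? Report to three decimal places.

Remaining items: Q1, Q3, Q4 (k = 3).
sum of item variances = 1.12 + 1.54 + 1.12 = 3.78
σ²_T = 3.78 + 2 × 1.99 = 7.76
α (item deleted) = (3/2)·(1 − 3.78/7.76) = 0.769

α = 0.769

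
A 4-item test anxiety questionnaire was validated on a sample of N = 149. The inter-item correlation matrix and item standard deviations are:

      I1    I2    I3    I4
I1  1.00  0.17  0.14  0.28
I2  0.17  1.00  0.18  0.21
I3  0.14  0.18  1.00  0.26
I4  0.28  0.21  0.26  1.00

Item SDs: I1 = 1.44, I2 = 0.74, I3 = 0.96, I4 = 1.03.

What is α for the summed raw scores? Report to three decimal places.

Σσ²ᵢ = 1.44² + 0.74² + 0.96² + 1.03² = 4.6037
Covariances σ_ij = r_ij · s_i · s_j:
  σ(I1,I2) = 0.17 × 1.44 × 0.74 = 0.1812
  σ(I1,I3) = 0.14 × 1.44 × 0.96 = 0.1935
  σ(I1,I4) = 0.28 × 1.44 × 1.03 = 0.4153
  σ(I2,I3) = 0.18 × 0.74 × 0.96 = 0.1279
  σ(I2,I4) = 0.21 × 0.74 × 1.03 = 0.1601
  σ(I3,I4) = 0.26 × 0.96 × 1.03 = 0.2571
σ²_T = Σσ²ᵢ + 2·Σσ_ij = 4.6037 + 2 × 1.3351 = 7.2739
α = (4/3)·(1 − 4.6037/7.2739) = 0.489

α = 0.489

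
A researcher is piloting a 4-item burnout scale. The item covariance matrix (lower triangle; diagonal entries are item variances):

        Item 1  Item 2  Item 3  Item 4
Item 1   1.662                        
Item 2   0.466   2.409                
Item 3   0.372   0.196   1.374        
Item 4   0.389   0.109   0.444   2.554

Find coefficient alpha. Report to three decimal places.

Σσᵢ² = 1.662 + 2.409 + 1.374 + 2.554 = 7.999
Σ_{i<j} σ_ij = 1.976
Var(T) = 7.999 + 2 × 1.976 = 11.951
α = (k/(k−1))·(1 − Σσᵢ²/Var(T)) = (4/3)·(1 − 7.999/11.951) = 0.441

α = 0.441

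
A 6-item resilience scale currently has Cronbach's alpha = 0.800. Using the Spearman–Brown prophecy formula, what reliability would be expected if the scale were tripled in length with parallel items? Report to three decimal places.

Length factor m = 3
α' = m·α / (1 + (m−1)·α)
   = 3 × 0.800 / (1 + (3 − 1) × 0.800)
   = 2.4000 / 2.6000 = 0.923

predicted reliability = 0.923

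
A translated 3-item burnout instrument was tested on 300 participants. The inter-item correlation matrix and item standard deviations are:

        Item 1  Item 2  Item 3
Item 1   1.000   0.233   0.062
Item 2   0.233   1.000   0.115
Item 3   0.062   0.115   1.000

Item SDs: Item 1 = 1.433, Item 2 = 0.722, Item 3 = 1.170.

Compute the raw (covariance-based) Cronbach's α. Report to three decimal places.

α = 0.275

Σσ²ᵢ = 1.433² + 0.722² + 1.170² = 3.9437
Covariances σ_ij = r_ij · s_i · s_j:
  σ(Item 1,Item 2) = 0.233 × 1.433 × 0.722 = 0.2411
  σ(Item 1,Item 3) = 0.062 × 1.433 × 1.170 = 0.1039
  σ(Item 2,Item 3) = 0.115 × 0.722 × 1.170 = 0.0971
σ²_T = Σσ²ᵢ + 2·Σσ_ij = 3.9437 + 2 × 0.4421 = 4.8279
α = (3/2)·(1 − 3.9437/4.8279) = 0.275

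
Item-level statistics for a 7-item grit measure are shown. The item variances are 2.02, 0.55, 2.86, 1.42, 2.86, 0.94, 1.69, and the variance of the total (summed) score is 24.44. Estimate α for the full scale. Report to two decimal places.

α = 0.58

sum of item variances = 2.02 + 0.55 + 2.86 + 1.42 + 2.86 + 0.94 + 1.69 = 12.34
α = (k/(k−1))·(1 − sum of item variances/σ²_T) = (7/6)·(1 − 12.34/24.44) = 0.58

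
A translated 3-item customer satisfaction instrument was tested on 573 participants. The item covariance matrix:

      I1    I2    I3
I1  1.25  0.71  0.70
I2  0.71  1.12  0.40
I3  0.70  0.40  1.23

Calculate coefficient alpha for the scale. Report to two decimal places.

sum of item variances = 1.25 + 1.12 + 1.23 = 3.60
Sum of the distinct covariances = 1.81
σ²_T = 3.60 + 2 × 1.81 = 7.22
α = (k/(k−1))·(1 − sum of item variances/σ²_T) = (3/2)·(1 − 3.60/7.22) = 0.75

α = 0.75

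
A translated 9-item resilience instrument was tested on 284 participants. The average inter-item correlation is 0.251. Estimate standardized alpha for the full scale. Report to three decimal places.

α = 0.751

Standardized α = k·r̄ / (1 + (k−1)·r̄) = 9 × 0.251 / (1 + 8 × 0.251)
  = 2.2590 / 3.0080 = 0.751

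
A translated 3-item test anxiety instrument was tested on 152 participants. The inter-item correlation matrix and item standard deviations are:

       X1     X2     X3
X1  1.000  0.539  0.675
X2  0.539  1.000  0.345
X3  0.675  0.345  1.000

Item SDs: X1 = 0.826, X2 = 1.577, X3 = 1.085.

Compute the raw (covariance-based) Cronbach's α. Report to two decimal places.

Σσ²ᵢ = 0.826² + 1.577² + 1.085² = 4.3464
Covariances σ_ij = r_ij · s_i · s_j:
  σ(X1,X2) = 0.539 × 0.826 × 1.577 = 0.7021
  σ(X1,X3) = 0.675 × 0.826 × 1.085 = 0.6049
  σ(X2,X3) = 0.345 × 1.577 × 1.085 = 0.5903
σ²_T = Σσ²ᵢ + 2·Σσ_ij = 4.3464 + 2 × 1.8973 = 8.1410
α = (3/2)·(1 − 4.3464/8.1410) = 0.70

α = 0.70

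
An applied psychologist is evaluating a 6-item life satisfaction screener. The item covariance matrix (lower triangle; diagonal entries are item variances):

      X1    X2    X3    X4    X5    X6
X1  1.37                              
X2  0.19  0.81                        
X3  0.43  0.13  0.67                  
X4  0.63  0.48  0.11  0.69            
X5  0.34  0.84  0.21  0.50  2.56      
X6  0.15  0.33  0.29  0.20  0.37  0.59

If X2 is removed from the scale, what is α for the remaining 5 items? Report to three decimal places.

Remaining items: X1, X3, X4, X5, X6 (k = 5).
ΣVar(i) = 1.37 + 0.67 + 0.69 + 2.56 + 0.59 = 5.88
Var(T) = 5.88 + 2 × 3.23 = 12.34
α (item deleted) = (5/4)·(1 − 5.88/12.34) = 0.654

α = 0.654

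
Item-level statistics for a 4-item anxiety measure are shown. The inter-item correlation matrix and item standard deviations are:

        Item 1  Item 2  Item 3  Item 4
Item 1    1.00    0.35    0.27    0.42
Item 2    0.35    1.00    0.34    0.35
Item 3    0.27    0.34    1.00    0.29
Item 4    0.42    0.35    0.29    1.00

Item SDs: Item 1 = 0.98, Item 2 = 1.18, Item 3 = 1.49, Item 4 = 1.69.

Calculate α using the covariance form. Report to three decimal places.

α = 0.649

Σσ²ᵢ = 0.98² + 1.18² + 1.49² + 1.69² = 7.4290
Covariances σ_ij = r_ij · s_i · s_j:
  σ(Item 1,Item 2) = 0.35 × 0.98 × 1.18 = 0.4047
  σ(Item 1,Item 3) = 0.27 × 0.98 × 1.49 = 0.3943
  σ(Item 1,Item 4) = 0.42 × 0.98 × 1.69 = 0.6956
  σ(Item 2,Item 3) = 0.34 × 1.18 × 1.49 = 0.5978
  σ(Item 2,Item 4) = 0.35 × 1.18 × 1.69 = 0.6980
  σ(Item 3,Item 4) = 0.29 × 1.49 × 1.69 = 0.7302
σ²_T = Σσ²ᵢ + 2·Σσ_ij = 7.4290 + 2 × 3.5206 = 14.4702
α = (4/3)·(1 − 7.4290/14.4702) = 0.649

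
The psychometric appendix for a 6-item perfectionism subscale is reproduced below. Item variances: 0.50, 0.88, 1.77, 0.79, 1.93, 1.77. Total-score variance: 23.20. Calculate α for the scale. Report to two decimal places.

ΣVar(i) = 0.50 + 0.88 + 1.77 + 0.79 + 1.93 + 1.77 = 7.64
α = (k/(k−1))·(1 − ΣVar(i)/σ²_total) = (6/5)·(1 − 7.64/23.20) = 0.80

α = 0.80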